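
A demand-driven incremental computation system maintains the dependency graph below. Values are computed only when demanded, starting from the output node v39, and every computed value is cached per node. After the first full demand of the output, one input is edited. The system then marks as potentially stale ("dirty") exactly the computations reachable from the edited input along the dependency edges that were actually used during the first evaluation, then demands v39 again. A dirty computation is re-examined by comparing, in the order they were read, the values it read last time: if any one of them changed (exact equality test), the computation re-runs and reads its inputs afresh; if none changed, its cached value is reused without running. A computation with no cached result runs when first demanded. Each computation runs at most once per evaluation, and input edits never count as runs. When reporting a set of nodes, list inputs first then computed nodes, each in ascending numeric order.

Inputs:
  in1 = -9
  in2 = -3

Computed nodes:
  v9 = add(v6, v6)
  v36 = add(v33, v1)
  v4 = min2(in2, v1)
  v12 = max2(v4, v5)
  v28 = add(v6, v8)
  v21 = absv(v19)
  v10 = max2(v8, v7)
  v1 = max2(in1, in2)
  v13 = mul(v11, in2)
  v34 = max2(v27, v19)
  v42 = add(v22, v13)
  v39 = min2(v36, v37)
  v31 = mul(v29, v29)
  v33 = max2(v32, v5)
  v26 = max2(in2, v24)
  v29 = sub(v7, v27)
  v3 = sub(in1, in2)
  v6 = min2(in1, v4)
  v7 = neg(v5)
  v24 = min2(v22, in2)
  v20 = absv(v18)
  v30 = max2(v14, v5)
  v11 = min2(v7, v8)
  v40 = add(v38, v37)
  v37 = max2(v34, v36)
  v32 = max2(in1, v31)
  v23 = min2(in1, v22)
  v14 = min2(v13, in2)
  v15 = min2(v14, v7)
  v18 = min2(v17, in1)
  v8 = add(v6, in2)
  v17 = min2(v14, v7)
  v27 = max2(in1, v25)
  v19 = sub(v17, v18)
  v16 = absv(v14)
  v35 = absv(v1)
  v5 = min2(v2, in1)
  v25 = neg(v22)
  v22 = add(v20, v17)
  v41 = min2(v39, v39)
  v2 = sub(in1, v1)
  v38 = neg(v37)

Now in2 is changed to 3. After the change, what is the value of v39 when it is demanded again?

First evaluation (everything demanded from the output):
  v1 = max2(-9, -3) = -3
  v2 = sub(-9, -3) = -6
  v4 = min2(-3, -3) = -3
  v5 = min2(-6, -9) = -9
  v6 = min2(-9, -3) = -9
  v7 = neg(-9) = 9
  v8 = add(-9, -3) = -12
  v11 = min2(9, -12) = -12
  v13 = mul(-12, -3) = 36
  v14 = min2(36, -3) = -3
  v17 = min2(-3, 9) = -3
  v18 = min2(-3, -9) = -9
  v19 = sub(-3, -9) = 6
  v20 = absv(-9) = 9
  v22 = add(9, -3) = 6
  v25 = neg(6) = -6
  v27 = max2(-9, -6) = -6
  v29 = sub(9, -6) = 15
  v31 = mul(15, 15) = 225
  v32 = max2(-9, 225) = 225
  v33 = max2(225, -9) = 225
  v34 = max2(-6, 6) = 6
  v36 = add(225, -3) = 222
  v37 = max2(6, 222) = 222
  v39 = min2(222, 222) = 222

Propagation after the edit:
  v1: runs — in2 -3->3; result 3.
  v2: runs — v1 -3->3; result -12.
  v4: runs — in2 -3->3; v1 -3->3; result 3.
  v5: runs — v2 -6->-12; result -12.
  v6: runs — v4 -3->3; result -9 (same value as before).
  v7: runs — v5 -9->-12; result 12.
  v8: runs — in2 -3->3; result -6.
  v11: runs — v7 9->12; v8 -12->-6; result -6.
  v13: runs — v11 -12->-6; in2 -3->3; result -18.
  v14: runs — v13 36->-18; in2 -3->3; result -18.
  v17: runs — v14 -3->-18; v7 9->12; result -18.
  v18: runs — v17 -3->-18; result -18.
  v19: runs — v17 -3->-18; v18 -9->-18; result 0.
  v20: runs — v18 -9->-18; result 18.
  v22: runs — v20 9->18; v17 -3->-18; result 0.
  v25: runs — v22 6->0; result 0.
  v27: runs — v25 -6->0; result 0.
  v29: runs — v7 9->12; v27 -6->0; result 12.
  v31: runs — v29 15->12; v29 15->12; result 144.
  v32: runs — v31 225->144; result 144.
  v33: runs — v32 225->144; v5 -9->-12; result 144.
  v34: runs — v27 -6->0; v19 6->0; result 0.
  v36: runs — v33 225->144; v1 -3->3; result 147.
  v37: runs — v34 6->0; v36 222->147; result 147.
  v39: runs — v36 222->147; v37 222->147; result 147.

New value of v39: 147.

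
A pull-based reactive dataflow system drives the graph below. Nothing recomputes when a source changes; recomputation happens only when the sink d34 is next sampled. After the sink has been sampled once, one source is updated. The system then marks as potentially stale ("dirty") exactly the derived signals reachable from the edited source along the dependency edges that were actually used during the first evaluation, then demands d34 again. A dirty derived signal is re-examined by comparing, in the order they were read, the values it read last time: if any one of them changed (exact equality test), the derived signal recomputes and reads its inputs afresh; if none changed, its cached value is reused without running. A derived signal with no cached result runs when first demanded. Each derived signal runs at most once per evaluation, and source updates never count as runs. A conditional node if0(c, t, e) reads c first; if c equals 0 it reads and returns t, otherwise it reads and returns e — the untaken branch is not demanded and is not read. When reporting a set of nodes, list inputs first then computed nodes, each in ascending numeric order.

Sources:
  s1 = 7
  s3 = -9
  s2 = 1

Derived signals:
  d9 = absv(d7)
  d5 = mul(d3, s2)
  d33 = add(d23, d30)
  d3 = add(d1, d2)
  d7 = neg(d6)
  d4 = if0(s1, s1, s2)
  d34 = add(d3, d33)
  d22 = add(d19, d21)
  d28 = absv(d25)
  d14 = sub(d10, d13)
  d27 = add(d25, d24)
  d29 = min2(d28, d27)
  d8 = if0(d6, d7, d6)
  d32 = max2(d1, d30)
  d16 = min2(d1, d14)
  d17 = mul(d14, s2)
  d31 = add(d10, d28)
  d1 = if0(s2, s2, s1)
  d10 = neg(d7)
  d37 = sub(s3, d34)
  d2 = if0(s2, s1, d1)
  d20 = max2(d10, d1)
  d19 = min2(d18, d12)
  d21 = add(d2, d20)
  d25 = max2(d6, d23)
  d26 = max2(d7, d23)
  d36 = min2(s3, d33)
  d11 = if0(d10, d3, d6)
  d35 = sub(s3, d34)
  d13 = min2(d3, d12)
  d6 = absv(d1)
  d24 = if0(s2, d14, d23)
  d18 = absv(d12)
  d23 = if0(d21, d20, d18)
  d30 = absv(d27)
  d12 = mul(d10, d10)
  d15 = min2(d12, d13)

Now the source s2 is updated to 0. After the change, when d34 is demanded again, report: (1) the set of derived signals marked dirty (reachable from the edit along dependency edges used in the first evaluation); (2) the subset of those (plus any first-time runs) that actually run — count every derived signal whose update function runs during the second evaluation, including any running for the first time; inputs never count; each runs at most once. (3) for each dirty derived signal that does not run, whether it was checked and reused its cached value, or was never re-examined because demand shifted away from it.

Marked dirty: d1, d2, d3, d6, d7, d10, d12, d18, d20, d21, d23, d24, d25, d27, d30, d33, d34.
Derived signals that run: d1, d2, d3, d6, d7, d10, d12, d13, d14, d18, d20, d21, d23, d24, d25, d27, d30, d33, d34 — 19 in total.
Every dirty derived signal ran.
Key observation: a condition flipped, so demand reaches new nodes — d13, d14 run for the first time.

First evaluation (everything demanded from the output):
  d1 = if0(s2=1 -> else branch s1) = 7
  d2 = if0(s2=1 -> else branch d1) = 7
  d3 = add(7, 7) = 14
  d6 = absv(7) = 7
  d7 = neg(7) = -7
  d10 = neg(-7) = 7
  d12 = mul(7, 7) = 49
  d18 = absv(49) = 49
  d20 = max2(7, 7) = 7
  d21 = add(7, 7) = 14
  d23 = if0(d21=14 -> else branch d18) = 49
  d24 = if0(s2=1 -> else branch d23) = 49
  d25 = max2(7, 49) = 49
  d27 = add(49, 49) = 98
  d30 = absv(98) = 98
  d33 = add(49, 98) = 147
  d34 = add(14, 147) = 161

Propagation after the edit:
  d1: runs — s2 1->0; result 0.
  d2: runs — s2 1->0; d1 7->0; result 7 (same value as before).
  d3: runs — d1 7->0; result 7.
  d6: runs — d1 7->0; result 0.
  d7: runs — d6 7->0; result 0.
  d10: runs — d7 -7->0; result 0.
  d12: runs — d10 7->0; d10 7->0; result 0.
  d13: demanded for the first time — runs, produces 0.
  d14: demanded for the first time — runs, produces 0.
  d18: runs — d12 49->0; result 0.
  d20: runs — d10 7->0; d1 7->0; result 0.
  d21: runs — d20 7->0; result 7.
  d23: runs — d21 14->7; d18 49->0; result 0.
  d24: runs — s2 1->0; d23 49->0; result 0.
  d25: runs — d6 7->0; d23 49->0; result 0.
  d27: runs — d25 49->0; d24 49->0; result 0.
  d30: runs — d27 98->0; result 0.
  d33: runs — d23 49->0; d30 98->0; result 0.
  d34: runs — d3 14->7; d33 147->0; result 7.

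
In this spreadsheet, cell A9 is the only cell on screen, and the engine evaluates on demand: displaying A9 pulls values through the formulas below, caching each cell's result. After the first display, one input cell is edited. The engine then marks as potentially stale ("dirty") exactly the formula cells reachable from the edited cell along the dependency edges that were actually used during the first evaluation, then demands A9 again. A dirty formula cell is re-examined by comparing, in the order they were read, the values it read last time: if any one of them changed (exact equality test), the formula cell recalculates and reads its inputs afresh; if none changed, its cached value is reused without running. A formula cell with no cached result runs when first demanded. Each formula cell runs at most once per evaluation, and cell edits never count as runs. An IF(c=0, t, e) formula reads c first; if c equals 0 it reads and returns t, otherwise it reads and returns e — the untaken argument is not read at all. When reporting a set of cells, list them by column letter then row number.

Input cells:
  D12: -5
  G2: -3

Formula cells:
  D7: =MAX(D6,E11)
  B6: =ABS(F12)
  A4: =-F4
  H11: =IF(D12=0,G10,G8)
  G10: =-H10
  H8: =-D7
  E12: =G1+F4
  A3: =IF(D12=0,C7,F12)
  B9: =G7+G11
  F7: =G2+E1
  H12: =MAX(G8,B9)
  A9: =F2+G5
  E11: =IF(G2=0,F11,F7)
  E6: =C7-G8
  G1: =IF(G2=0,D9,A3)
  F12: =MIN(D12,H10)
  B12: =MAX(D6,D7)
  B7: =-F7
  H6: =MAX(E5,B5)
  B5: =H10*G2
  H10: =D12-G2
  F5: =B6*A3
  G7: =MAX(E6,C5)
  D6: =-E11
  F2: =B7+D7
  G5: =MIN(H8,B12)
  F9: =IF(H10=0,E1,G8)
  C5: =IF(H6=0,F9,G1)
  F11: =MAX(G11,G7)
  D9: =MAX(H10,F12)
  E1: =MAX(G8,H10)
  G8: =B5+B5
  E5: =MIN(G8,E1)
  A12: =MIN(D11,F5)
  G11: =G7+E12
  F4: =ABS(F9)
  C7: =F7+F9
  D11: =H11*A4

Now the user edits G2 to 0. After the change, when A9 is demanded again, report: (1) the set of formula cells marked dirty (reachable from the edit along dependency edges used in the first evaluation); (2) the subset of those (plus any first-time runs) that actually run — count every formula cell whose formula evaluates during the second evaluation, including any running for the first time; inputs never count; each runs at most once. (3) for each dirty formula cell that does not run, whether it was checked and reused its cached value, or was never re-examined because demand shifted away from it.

Initial pass — values computed on the first demand:
  H10 = -5 - -3 = -2
  B5 = -2 * -3 = 6
  G8 = 6 + 6 = 12
  E1 = MAX(12, -2) = 12
  F7 = -3 + 12 = 9
  B7 = -(9) = -9
  E11 = IF(G2=0: G2=-3 -> else branch F7) = 9
  D6 = -(9) = -9
  D7 = MAX(-9, 9) = 9
  B12 = MAX(-9, 9) = 9
  F2 = -9 + 9 = 0
  H8 = -(9) = -9
  G5 = MIN(-9, 9) = -9
  A9 = 0 + -9 = -9

Second demand — change propagation:
  H10: re-runs because G2 -3->0; new result -5.
  B5: re-runs because H10 -2->-5; G2 -3->0; new result 0.
  F12: newly demanded (no cache) — executes and yields -5.
  D9: newly demanded (no cache) — executes and yields -5.
  G1: newly demanded (no cache) — executes and yields -5.
  G8: re-runs because B5 6->0; B5 6->0; new result 0.
  E1: re-runs because G8 12->0; H10 -2->-5; new result 0.
  E5: newly demanded (no cache) — executes and yields 0.
  F7: re-runs because G2 -3->0; E1 12->0; new result 0.
  B7: re-runs because F7 9->0; new result 0.
  F9: newly demanded (no cache) — executes and yields 0.
  C7: newly demanded (no cache) — executes and yields 0.
  E6: newly demanded (no cache) — executes and yields 0.
  F4: newly demanded (no cache) — executes and yields 0.
  E12: newly demanded (no cache) — executes and yields -5.
  H6: newly demanded (no cache) — executes and yields 0.
  C5: newly demanded (no cache) — executes and yields 0.
  G7: newly demanded (no cache) — executes and yields 0.
  G11: newly demanded (no cache) — executes and yields -5.
  F11: newly demanded (no cache) — executes and yields 0.
  E11: re-runs because G2 -3->0; F7 9->0; new result 0.
  D6: re-runs because E11 9->0; new result 0.
  D7: re-runs because D6 -9->0; E11 9->0; new result 0.
  B12: re-runs because D6 -9->0; D7 9->0; new result 0.
  F2: re-runs because B7 -9->0; D7 9->0; new result 0 (unchanged).
  H8: re-runs because D7 9->0; new result 0.
  G5: re-runs because H8 -9->0; B12 9->0; new result 0.
  A9: re-runs because G5 -9->0; new result 0.

The important point: the flipped condition pulls in fresh nodes; C5, C7, D9, E5, E6, E12, F4, F9, F11, F12, G1, G7, G11, H6 run for the first time.

Dirty set: A9, B5, B7, B12, D6, D7, E1, E11, F2, F7, G5, G8, H8, H10.
Run set: A9, B5, B7, B12, C5, C7, D6, D7, D9, E1, E5, E6, E11, E12, F2, F4, F7, F9, F11, F12, G1, G5, G7, G8, G11, H6, H8, H10 (28 run).
All dirty formula cells ended up running.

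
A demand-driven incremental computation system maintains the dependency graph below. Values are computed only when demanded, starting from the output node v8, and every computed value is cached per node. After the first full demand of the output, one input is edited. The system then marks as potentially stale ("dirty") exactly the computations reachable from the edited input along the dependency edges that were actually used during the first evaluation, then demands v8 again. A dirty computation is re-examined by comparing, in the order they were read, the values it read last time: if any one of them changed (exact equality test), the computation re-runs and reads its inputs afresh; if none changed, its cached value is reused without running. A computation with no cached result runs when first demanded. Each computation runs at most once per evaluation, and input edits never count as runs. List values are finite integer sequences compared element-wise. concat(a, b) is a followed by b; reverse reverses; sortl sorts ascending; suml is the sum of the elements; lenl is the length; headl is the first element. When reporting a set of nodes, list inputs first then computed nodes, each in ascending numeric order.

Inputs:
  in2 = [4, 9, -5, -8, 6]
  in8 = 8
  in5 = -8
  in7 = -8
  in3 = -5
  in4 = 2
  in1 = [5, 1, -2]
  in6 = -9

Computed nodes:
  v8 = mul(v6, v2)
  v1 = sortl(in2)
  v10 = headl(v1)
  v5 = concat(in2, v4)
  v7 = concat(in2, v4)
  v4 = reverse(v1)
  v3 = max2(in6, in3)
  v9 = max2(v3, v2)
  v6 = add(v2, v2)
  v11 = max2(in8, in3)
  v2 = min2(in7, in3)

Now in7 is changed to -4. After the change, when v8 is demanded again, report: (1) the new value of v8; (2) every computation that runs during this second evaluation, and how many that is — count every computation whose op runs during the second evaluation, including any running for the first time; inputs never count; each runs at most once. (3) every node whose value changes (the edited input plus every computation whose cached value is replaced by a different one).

New value of v8: 50.
Computations that run: v2, v6, v8 — 3 in total.
Values that change: in7, v2, v6, v8.

First evaluation (everything demanded from the output):
  v2 = min2(-8, -5) = -8
  v6 = add(-8, -8) = -16
  v8 = mul(-16, -8) = 128

Propagation after the edit:
  v2: runs — in7 -8->-4; result -5.
  v6: runs — v2 -8->-5; v2 -8->-5; result -10.
  v8: runs — v6 -16->-10; v2 -8->-5; result 50.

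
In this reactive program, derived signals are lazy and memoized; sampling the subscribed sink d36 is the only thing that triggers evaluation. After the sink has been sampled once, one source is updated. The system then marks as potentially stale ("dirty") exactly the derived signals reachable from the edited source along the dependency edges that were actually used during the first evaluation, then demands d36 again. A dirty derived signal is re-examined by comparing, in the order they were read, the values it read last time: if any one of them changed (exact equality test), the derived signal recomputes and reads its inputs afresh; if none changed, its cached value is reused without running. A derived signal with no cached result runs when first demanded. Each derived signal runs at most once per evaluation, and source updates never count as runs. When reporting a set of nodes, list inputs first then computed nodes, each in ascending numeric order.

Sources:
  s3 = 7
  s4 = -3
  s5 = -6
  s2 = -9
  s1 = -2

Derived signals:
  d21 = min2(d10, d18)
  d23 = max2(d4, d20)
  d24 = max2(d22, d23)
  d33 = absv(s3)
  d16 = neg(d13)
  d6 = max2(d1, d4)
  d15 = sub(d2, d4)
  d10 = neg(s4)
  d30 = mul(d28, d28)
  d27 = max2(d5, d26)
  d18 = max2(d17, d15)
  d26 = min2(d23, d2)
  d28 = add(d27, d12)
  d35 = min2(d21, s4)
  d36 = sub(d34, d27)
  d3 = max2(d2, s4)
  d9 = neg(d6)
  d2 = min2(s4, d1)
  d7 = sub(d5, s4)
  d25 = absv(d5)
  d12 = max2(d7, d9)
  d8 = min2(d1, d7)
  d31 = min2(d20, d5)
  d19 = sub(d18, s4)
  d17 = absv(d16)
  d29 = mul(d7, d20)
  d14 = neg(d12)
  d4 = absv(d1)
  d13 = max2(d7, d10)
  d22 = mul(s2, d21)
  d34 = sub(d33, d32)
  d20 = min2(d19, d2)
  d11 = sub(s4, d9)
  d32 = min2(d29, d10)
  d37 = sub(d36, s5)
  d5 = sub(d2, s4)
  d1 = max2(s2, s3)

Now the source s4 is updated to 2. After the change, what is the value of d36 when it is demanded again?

First demand of the output computes:
  d1 = max2(-9, 7) = 7
  d2 = min2(-3, 7) = -3
  d4 = absv(7) = 7
  d5 = sub(-3, -3) = 0
  d7 = sub(0, -3) = 3
  d10 = neg(-3) = 3
  d13 = max2(3, 3) = 3
  d15 = sub(-3, 7) = -10
  d16 = neg(3) = -3
  d17 = absv(-3) = 3
  d18 = max2(3, -10) = 3
  d19 = sub(3, -3) = 6
  d20 = min2(6, -3) = -3
  d23 = max2(7, -3) = 7
  d26 = min2(7, -3) = -3
  d27 = max2(0, -3) = 0
  d29 = mul(3, -3) = -9
  d32 = min2(-9, 3) = -9
  d33 = absv(7) = 7
  d34 = sub(7, -9) = 16
  d36 = sub(16, 0) = 16

After the edit, cleaning proceeds:
  d2: a read changed (s4 -3->2) — executes, giving 2.
  d5: a read changed (d2 -3->2; s4 -3->2) — executes, giving 0 — identical to its old value.
  d7: a read changed (s4 -3->2) — executes, giving -2.
  d10: a read changed (s4 -3->2) — executes, giving -2.
  d13: a read changed (d7 3->-2; d10 3->-2) — executes, giving -2.
  d15: a read changed (d2 -3->2) — executes, giving -5.
  d16: a read changed (d13 3->-2) — executes, giving 2.
  d17: a read changed (d16 -3->2) — executes, giving 2.
  d18: a read changed (d17 3->2; d15 -10->-5) — executes, giving 2.
  d19: a read changed (d18 3->2; s4 -3->2) — executes, giving 0.
  d20: a read changed (d19 6->0; d2 -3->2) — executes, giving 0.
  d23: a read changed (d20 -3->0) — executes, giving 7 — identical to its old value.
  d26: a read changed (d2 -3->2) — executes, giving 2.
  d27: a read changed (d26 -3->2) — executes, giving 2.
  d29: a read changed (d7 3->-2; d20 -3->0) — executes, giving 0.
  d32: a read changed (d29 -9->0; d10 3->-2) — executes, giving -2.
  d34: a read changed (d32 -9->-2) — executes, giving 9.
  d36: a read changed (d34 16->9; d27 0->2) — executes, giving 7.

Demanding d36 again yields 7.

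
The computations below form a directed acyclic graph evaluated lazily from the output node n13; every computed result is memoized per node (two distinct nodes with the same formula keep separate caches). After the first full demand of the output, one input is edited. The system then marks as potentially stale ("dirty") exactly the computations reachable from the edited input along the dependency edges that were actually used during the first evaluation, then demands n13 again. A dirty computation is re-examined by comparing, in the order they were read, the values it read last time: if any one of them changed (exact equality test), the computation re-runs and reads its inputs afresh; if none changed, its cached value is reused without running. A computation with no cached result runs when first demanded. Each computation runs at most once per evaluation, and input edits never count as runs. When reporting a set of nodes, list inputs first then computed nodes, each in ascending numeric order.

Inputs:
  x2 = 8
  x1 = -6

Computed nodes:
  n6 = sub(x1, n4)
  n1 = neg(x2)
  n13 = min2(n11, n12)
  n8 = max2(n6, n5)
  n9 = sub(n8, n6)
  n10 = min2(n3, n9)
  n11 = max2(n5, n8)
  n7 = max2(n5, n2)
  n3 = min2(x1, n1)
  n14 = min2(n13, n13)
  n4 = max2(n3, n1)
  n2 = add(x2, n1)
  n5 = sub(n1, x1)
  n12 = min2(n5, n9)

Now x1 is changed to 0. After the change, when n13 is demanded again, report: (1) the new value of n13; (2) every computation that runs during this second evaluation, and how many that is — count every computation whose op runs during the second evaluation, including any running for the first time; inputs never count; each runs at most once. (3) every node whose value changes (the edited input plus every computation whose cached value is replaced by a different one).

First demand of the output computes:
  n1 = neg(8) = -8
  n3 = min2(-6, -8) = -8
  n4 = max2(-8, -8) = -8
  n5 = sub(-8, -6) = -2
  n6 = sub(-6, -8) = 2
  n8 = max2(2, -2) = 2
  n9 = sub(2, 2) = 0
  n11 = max2(-2, 2) = 2
  n12 = min2(-2, 0) = -2
  n13 = min2(2, -2) = -2

After the edit, cleaning proceeds:
  n3: a read changed (x1 -6->0) — executes, giving -8 — identical to its old value.
  n4: dirty, but its reads are unchanged (n3 unchanged, n1 unchanged); cached -8 stands.
  n5: a read changed (x1 -6->0) — executes, giving -8.
  n6: a read changed (x1 -6->0) — executes, giving 8.
  n8: a read changed (n6 2->8; n5 -2->-8) — executes, giving 8.
  n9: a read changed (n8 2->8; n6 2->8) — executes, giving 0 — identical to its old value.
  n11: a read changed (n5 -2->-8; n8 2->8) — executes, giving 8.
  n12: a read changed (n5 -2->-8) — executes, giving -8.
  n13: a read changed (n11 2->8; n12 -2->-8) — executes, giving -8.

Note where the cutoff bites: n4 is checked, finds nothing changed, and keeps its cache.

Demanding n13 again yields -8.
8 computations run: n3, n5, n6, n8, n9, n11, n12, n13.
The nodes whose values change: x1, n5, n6, n8, n11, n12, n13.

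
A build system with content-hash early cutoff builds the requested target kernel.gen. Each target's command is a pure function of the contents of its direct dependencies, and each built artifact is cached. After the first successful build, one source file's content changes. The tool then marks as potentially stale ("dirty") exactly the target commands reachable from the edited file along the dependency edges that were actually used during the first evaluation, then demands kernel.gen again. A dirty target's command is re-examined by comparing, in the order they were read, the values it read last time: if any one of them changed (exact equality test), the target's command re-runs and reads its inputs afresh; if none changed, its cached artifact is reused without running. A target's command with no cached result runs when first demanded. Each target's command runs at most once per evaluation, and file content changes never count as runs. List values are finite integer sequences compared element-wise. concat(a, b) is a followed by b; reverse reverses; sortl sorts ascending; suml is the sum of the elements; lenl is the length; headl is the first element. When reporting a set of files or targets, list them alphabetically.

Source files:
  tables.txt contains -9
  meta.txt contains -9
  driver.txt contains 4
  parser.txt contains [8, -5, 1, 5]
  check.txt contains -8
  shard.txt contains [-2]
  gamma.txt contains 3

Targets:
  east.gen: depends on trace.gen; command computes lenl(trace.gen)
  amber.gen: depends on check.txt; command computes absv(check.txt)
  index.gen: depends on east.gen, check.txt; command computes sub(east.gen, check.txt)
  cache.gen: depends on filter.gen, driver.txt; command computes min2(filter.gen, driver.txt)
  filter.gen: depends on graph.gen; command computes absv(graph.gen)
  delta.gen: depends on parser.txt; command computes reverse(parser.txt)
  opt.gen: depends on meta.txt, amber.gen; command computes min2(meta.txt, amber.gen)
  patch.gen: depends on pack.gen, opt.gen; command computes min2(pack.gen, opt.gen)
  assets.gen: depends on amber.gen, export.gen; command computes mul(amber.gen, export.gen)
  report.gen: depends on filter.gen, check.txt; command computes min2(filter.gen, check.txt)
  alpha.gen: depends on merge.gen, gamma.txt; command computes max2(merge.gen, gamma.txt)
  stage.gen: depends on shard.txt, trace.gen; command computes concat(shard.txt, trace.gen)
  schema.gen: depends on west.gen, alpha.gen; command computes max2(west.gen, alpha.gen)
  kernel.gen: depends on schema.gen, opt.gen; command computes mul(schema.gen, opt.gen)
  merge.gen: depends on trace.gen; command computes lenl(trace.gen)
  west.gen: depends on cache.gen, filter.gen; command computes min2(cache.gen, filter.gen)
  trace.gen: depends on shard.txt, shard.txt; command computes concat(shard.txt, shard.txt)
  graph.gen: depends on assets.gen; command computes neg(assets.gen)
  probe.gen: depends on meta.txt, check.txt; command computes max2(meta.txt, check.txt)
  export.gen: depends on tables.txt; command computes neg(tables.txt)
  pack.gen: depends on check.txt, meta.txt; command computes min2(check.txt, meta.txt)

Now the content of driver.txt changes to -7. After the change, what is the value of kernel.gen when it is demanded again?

New value of kernel.gen: -27.

First evaluation (everything demanded from the output):
  amber.gen = absv(-8) = 8
  export.gen = neg(-9) = 9
  assets.gen = mul(8, 9) = 72
  graph.gen = neg(72) = -72
  filter.gen = absv(-72) = 72
  cache.gen = min2(72, 4) = 4
  opt.gen = min2(-9, 8) = -9
  trace.gen = concat([-2], [-2]) = [-2, -2]
  merge.gen = lenl([-2, -2]) = 2
  alpha.gen = max2(2, 3) = 3
  west.gen = min2(4, 72) = 4
  schema.gen = max2(4, 3) = 4
  kernel.gen = mul(4, -9) = -36

Propagation after the edit:
  cache.gen: runs — driver.txt 4->-7; result -7.
  west.gen: runs — cache.gen 4->-7; result -7.
  schema.gen: runs — west.gen 4->-7; result 3.
  kernel.gen: runs — schema.gen 4->3; result -27.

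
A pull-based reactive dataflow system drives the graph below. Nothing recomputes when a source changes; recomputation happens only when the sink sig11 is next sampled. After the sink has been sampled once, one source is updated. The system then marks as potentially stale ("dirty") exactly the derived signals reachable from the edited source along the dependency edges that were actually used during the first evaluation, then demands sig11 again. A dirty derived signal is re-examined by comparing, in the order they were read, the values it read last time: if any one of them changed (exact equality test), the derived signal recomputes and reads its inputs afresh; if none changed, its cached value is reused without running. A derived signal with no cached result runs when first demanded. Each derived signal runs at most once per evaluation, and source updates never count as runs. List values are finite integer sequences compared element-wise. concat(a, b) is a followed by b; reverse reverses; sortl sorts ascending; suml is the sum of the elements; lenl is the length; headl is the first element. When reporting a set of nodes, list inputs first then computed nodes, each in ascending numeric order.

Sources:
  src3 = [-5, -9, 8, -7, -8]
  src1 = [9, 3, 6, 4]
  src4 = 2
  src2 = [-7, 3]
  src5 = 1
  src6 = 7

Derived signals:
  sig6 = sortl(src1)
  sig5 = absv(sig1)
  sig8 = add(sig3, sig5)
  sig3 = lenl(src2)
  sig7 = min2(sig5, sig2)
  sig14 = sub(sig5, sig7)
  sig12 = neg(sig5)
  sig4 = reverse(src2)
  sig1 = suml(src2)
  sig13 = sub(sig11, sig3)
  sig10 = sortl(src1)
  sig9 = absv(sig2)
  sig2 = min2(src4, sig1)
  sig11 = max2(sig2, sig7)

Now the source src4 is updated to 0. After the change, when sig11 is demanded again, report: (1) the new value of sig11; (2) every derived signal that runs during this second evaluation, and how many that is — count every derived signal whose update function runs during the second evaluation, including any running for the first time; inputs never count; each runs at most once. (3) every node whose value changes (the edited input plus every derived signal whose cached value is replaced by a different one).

New value of sig11: -4.
Derived signals that run: sig2 — 1 in total.
Values that change: src4.
Key observation: the change is absorbed at sig2 — it re-runs but produces the same value, and the output's value is unchanged.

First evaluation (everything demanded from the output):
  sig1 = suml([-7, 3]) = -4
  sig2 = min2(2, -4) = -4
  sig5 = absv(-4) = 4
  sig7 = min2(4, -4) = -4
  sig11 = max2(-4, -4) = -4

Propagation after the edit:
  sig2: runs — src4 2->0; result -4 (same value as before).
  sig7: checked — values it read are unchanged (sig5 unchanged, sig2 unchanged); reused cached -4 without running.
  sig11: checked — values it read are unchanged (sig2 unchanged, sig7 unchanged); reused cached -4 without running.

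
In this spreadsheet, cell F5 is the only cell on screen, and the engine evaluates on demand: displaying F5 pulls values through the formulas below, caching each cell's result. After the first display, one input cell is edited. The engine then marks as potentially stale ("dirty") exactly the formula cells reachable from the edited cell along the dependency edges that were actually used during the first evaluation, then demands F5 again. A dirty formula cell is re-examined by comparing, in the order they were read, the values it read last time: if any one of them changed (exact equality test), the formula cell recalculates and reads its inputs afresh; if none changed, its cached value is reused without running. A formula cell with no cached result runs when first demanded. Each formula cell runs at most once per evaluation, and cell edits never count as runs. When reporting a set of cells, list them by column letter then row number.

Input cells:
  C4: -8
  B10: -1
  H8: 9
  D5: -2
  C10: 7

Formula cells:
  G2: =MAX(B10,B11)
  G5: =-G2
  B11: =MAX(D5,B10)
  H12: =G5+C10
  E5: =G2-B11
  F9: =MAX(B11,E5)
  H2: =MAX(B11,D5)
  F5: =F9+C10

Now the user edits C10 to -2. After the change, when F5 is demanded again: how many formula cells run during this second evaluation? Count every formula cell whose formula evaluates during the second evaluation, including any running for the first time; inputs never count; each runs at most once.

Run set: F5 (1 run).

Initial pass — values computed on the first demand:
  B11 = MAX(-2, -1) = -1
  G2 = MAX(-1, -1) = -1
  E5 = -1 - -1 = 0
  F9 = MAX(-1, 0) = 0
  F5 = 0 + 7 = 7

Second demand — change propagation:
  F5: re-runs because C10 7->-2; new result -2.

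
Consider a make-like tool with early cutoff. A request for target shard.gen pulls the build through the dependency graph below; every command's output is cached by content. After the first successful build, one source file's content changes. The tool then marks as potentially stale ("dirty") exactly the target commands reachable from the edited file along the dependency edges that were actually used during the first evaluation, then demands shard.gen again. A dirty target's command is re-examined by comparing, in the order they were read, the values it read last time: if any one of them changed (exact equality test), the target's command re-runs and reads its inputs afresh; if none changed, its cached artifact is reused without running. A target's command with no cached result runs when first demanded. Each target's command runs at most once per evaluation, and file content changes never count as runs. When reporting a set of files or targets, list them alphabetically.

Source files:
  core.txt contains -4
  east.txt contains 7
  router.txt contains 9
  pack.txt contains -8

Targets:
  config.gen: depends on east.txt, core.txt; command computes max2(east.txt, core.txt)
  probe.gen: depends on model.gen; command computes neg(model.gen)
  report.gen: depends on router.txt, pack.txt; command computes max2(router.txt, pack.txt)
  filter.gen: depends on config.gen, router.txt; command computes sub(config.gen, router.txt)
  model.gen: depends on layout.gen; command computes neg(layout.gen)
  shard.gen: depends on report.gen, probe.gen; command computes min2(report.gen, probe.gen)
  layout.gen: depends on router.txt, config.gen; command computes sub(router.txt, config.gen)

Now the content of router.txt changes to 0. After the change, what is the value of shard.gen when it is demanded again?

Demanding shard.gen again yields -7.

First demand of the output computes:
  config.gen = max2(7, -4) = 7
  layout.gen = sub(9, 7) = 2
  model.gen = neg(2) = -2
  probe.gen = neg(-2) = 2
  report.gen = max2(9, -8) = 9
  shard.gen = min2(9, 2) = 2

After the edit, cleaning proceeds:
  layout.gen: a read changed (router.txt 9->0) — executes, giving -7.
  model.gen: a read changed (layout.gen 2->-7) — executes, giving 7.
  probe.gen: a read changed (model.gen -2->7) — executes, giving -7.
  report.gen: a read changed (router.txt 9->0) — executes, giving 0.
  shard.gen: a read changed (report.gen 9->0; probe.gen 2->-7) — executes, giving -7.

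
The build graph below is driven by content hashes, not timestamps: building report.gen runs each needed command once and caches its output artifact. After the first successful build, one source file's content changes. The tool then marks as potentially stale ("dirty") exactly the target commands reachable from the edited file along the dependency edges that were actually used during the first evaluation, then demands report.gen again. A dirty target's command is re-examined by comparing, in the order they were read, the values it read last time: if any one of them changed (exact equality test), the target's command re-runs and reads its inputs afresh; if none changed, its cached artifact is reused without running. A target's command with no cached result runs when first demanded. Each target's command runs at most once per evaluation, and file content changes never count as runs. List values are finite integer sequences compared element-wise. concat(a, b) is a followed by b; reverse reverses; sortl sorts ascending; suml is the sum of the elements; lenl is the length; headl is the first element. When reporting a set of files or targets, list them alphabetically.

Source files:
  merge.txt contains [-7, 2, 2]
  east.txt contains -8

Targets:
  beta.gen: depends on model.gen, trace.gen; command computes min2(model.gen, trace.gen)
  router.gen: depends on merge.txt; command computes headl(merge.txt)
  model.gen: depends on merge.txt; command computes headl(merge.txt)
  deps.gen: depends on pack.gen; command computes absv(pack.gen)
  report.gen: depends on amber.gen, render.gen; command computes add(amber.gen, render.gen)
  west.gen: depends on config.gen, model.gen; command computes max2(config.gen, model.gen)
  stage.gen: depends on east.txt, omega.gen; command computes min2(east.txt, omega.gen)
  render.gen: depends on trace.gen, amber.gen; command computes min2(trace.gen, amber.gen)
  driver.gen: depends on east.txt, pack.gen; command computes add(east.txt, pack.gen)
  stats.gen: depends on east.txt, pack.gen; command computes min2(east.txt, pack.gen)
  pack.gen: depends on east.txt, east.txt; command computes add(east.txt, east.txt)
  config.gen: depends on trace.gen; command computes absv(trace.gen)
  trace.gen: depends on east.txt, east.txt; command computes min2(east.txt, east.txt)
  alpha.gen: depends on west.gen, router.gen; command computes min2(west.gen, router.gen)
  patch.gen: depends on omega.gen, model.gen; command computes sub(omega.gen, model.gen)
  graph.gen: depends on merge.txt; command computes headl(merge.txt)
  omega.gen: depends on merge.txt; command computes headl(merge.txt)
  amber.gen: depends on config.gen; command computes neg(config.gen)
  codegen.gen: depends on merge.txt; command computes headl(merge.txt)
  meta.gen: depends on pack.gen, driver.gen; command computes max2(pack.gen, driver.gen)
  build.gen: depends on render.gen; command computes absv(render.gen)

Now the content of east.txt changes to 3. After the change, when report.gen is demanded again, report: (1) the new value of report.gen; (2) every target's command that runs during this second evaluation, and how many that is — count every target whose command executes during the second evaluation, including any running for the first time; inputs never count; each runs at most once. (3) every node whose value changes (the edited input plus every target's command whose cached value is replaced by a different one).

report.gen now evaluates to -6.
Run set: amber.gen, config.gen, render.gen, report.gen, trace.gen (5 run).
Changed values: amber.gen, config.gen, east.txt, render.gen, report.gen, trace.gen.

Initial pass — values computed on the first demand:
  trace.gen = min2(-8, -8) = -8
  config.gen = absv(-8) = 8
  amber.gen = neg(8) = -8
  render.gen = min2(-8, -8) = -8
  report.gen = add(-8, -8) = -16

Second demand — change propagation:
  trace.gen: re-runs because east.txt -8->3; east.txt -8->3; new result 3.
  config.gen: re-runs because trace.gen -8->3; new result 3.
  amber.gen: re-runs because config.gen 8->3; new result -3.
  render.gen: re-runs because trace.gen -8->3; amber.gen -8->-3; new result -3.
  report.gen: re-runs because amber.gen -8->-3; render.gen -8->-3; new result -6.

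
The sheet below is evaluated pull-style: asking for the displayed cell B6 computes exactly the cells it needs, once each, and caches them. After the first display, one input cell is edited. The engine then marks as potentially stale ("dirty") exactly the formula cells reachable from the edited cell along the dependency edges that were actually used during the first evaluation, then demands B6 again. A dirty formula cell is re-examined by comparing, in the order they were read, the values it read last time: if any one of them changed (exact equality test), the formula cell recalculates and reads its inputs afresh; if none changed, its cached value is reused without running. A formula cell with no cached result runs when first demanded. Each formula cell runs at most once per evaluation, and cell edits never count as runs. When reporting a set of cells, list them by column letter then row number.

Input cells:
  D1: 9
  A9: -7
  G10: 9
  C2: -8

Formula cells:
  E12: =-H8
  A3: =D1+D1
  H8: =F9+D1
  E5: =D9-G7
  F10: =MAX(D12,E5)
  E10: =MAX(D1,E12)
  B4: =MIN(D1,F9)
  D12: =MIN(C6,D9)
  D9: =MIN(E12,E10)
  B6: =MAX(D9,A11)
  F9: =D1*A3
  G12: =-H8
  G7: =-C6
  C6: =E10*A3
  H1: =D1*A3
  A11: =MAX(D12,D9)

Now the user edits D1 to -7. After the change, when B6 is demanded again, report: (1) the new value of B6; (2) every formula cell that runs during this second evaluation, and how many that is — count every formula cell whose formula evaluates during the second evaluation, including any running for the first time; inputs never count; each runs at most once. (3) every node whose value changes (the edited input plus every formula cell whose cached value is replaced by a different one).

Demanding B6 again yields -91.
10 formula cells run: A3, A11, B6, C6, D9, D12, E10, E12, F9, H8.
The nodes whose values change: A3, A11, B6, C6, D1, D9, D12, E10, E12, F9, H8.

First demand of the output computes:
  A3 = 9 + 9 = 18
  F9 = 9 * 18 = 162
  H8 = 162 + 9 = 171
  E12 = -(171) = -171
  E10 = MAX(9, -171) = 9
  C6 = 9 * 18 = 162
  D9 = MIN(-171, 9) = -171
  D12 = MIN(162, -171) = -171
  A11 = MAX(-171, -171) = -171
  B6 = MAX(-171, -171) = -171

After the edit, cleaning proceeds:
  A3: a read changed (D1 9->-7; D1 9->-7) — executes, giving -14.
  F9: a read changed (D1 9->-7; A3 18->-14) — executes, giving 98.
  H8: a read changed (F9 162->98; D1 9->-7) — executes, giving 91.
  E12: a read changed (H8 171->91) — executes, giving -91.
  E10: a read changed (D1 9->-7; E12 -171->-91) — executes, giving -7.
  C6: a read changed (E10 9->-7; A3 18->-14) — executes, giving 98.
  D9: a read changed (E12 -171->-91; E10 9->-7) — executes, giving -91.
  D12: a read changed (C6 162->98; D9 -171->-91) — executes, giving -91.
  A11: a read changed (D12 -171->-91; D9 -171->-91) — executes, giving -91.
  B6: a read changed (D9 -171->-91; A11 -171->-91) — executes, giving -91.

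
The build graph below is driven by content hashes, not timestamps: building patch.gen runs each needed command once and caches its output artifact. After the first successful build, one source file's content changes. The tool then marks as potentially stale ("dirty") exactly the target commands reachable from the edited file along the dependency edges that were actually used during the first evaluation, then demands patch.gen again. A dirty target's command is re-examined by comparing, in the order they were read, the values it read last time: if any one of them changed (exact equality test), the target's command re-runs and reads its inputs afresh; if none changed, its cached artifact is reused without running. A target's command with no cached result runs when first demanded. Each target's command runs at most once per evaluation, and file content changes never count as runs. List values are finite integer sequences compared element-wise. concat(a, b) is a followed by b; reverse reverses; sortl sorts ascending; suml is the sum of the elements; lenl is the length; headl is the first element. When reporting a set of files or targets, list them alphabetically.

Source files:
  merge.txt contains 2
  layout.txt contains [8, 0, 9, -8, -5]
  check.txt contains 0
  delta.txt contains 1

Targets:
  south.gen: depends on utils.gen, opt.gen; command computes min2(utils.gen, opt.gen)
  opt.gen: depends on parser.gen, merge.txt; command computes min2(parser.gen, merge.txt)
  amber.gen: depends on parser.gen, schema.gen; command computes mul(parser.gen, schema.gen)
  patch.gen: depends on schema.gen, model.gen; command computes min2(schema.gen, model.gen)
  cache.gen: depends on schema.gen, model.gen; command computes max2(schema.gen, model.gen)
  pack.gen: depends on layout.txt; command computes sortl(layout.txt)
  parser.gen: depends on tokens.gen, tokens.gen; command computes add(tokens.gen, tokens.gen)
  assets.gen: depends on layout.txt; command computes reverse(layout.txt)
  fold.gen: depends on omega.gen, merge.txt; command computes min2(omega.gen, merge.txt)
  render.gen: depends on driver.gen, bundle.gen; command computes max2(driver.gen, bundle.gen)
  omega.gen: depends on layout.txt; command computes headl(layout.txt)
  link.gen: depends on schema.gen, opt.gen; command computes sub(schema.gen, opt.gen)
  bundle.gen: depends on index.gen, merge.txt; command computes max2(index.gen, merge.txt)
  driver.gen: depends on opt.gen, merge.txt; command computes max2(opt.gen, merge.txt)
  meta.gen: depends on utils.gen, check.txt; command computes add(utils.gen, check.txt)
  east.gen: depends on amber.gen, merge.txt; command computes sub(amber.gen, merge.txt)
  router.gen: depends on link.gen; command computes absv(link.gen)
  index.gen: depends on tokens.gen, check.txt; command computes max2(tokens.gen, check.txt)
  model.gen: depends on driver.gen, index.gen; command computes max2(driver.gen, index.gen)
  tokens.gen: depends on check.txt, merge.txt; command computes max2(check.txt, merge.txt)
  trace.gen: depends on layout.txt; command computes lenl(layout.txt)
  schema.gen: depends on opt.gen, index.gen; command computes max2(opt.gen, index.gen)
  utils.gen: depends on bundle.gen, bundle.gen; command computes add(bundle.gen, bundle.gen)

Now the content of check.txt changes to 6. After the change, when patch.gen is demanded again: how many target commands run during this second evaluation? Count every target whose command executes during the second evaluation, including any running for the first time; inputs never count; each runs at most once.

Run set: index.gen, model.gen, opt.gen, parser.gen, patch.gen, schema.gen, tokens.gen (7 run).
The important point: at driver.gen every value read last time is unchanged, so the dirty flag clears without a run.

Initial pass — values computed on the first demand:
  tokens.gen = max2(0, 2) = 2
  index.gen = max2(2, 0) = 2
  parser.gen = add(2, 2) = 4
  opt.gen = min2(4, 2) = 2
  driver.gen = max2(2, 2) = 2
  model.gen = max2(2, 2) = 2
  schema.gen = max2(2, 2) = 2
  patch.gen = min2(2, 2) = 2

Second demand — change propagation:
  tokens.gen: re-runs because check.txt 0->6; new result 6.
  index.gen: re-runs because tokens.gen 2->6; check.txt 0->6; new result 6.
  parser.gen: re-runs because tokens.gen 2->6; tokens.gen 2->6; new result 12.
  opt.gen: re-runs because parser.gen 4->12; new result 2 (unchanged).
  driver.gen: re-examined; everything it read last time is the same (opt.gen unchanged, merge.txt unchanged) — cache 2 kept, no run.
  model.gen: re-runs because index.gen 2->6; new result 6.
  schema.gen: re-runs because index.gen 2->6; new result 6.
  patch.gen: re-runs because schema.gen 2->6; model.gen 2->6; new result 6.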